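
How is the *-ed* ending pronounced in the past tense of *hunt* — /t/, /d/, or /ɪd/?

/ɪd/

The stem *hunt* ends in /t/ or /d/.
The -ed suffix is realized as /ɪd/ after /t, d/; as /t/ after other voiceless consonants; and as /d/ after other voiced sounds.
So -ed on *hunt* is pronounced /ɪd/.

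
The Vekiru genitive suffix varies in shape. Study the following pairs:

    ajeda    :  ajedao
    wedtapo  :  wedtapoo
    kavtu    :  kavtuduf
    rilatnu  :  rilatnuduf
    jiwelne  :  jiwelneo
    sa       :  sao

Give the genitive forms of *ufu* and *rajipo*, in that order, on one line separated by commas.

ufuduf, rajipoo

Looking at the last vowel of each stem: -duf when the last vowel of the stem is a high vowel (*kavtu*, *rilatnu*); -o when the last vowel of the stem is a non-high vowel (*ajeda*, *wedtapo*, *jiwelne*, *sa*).
*ufu* — last vowel /u/ (a high vowel) → -duf → *ufuduf*.
*rajipo*: last vowel = /o/, a non-high vowel → -o → *rajipoo*.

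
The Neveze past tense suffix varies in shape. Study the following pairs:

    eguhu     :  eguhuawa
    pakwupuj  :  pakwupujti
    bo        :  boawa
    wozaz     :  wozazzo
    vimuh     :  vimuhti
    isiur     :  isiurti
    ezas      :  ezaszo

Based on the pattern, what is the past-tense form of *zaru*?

The suffix is conditioned by the final sound: -zo when the stem ends in a sibilant (*wozaz*, *ezas*); -ti when the stem ends in a non-sibilant consonant (*pakwupuj*, *vimuh*, *isiur*); -awa when the stem ends in a vowel (*eguhu*, *bo*).
Since the final sound of *zaru* is /u/ (a vowel), it takes -awa, giving *zaruawa*.

zaruawa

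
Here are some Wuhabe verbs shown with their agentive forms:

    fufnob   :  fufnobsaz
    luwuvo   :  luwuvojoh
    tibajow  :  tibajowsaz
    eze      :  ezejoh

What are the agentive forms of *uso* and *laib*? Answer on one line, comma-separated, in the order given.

usojoh, laibsaz

The pattern is consonant vs. vowel: -saz when the stem ends in a consonant (*fufnob*, *tibajow*); -joh when the stem ends in a vowel (*luwuvo*, *eze*).
Since the final sound of *uso* is /o/ (a vowel), it takes -joh, giving *usojoh*.
*laib*: final sound = /b/, a consonant → -saz → *laibsaz*.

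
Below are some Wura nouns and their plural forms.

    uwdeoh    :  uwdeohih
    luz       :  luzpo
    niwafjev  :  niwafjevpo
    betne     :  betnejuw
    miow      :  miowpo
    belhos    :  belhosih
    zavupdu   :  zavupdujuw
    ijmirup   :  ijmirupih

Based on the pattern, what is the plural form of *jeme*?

The alternation tracks the final sound of the stem — -ih when the stem ends in a voiceless consonant (*uwdeoh*, *belhos*, *ijmirup*); -po when the stem ends in a voiced consonant (*luz*, *niwafjev*, *miow*); -juw when the stem ends in a vowel (*betne*, *zavupdu*).
Since the final sound of *jeme* is /e/ (a vowel), it takes -juw, giving *jemejuw*.

jemejuw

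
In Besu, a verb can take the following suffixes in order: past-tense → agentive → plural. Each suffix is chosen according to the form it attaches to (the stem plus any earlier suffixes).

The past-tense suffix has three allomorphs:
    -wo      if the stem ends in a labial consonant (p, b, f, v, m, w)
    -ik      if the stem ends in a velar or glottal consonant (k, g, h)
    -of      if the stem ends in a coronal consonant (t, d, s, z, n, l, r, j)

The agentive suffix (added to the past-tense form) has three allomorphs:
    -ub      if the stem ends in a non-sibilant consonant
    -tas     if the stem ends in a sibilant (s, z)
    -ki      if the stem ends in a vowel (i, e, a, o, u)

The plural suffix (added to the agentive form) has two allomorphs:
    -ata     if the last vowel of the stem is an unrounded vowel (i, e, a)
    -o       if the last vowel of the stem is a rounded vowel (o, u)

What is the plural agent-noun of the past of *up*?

The final consonant of *up* is /p/, which is labial, so the past-tense suffix is -wo, giving *upwo*.
The past-tense form *upwo*: final sound = /o/, a vowel → -ki → *upwoki*.
The agentive form *upwoki* — last vowel /i/ (an unrounded vowel) → -ata → *upwokiata*.

upwokiata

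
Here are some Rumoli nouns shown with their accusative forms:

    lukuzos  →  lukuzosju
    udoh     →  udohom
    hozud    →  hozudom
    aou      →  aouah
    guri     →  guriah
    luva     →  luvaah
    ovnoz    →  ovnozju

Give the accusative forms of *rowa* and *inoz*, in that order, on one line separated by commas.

rowaah, inozju

The pattern is sibilance of the final sound: -ju when the stem ends in a sibilant (*lukuzos*, *ovnoz*); -om when the stem ends in a non-sibilant consonant (*udoh*, *hozud*); -ah when the stem ends in a vowel (*aou*, *guri*, *luva*).
Since the final sound of *rowa* is /a/ (a vowel), it takes -ah, giving *rowaah*.
The final sound of *inoz* is /z/, which is a sibilant, so the suffix is -ju, giving *inozju*.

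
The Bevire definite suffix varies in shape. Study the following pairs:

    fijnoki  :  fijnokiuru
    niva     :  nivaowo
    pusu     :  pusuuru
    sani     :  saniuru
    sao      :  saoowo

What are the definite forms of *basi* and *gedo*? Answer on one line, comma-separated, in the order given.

Looking at the last vowel of each stem: -uru when the last vowel of the stem is a high vowel (*fijnoki*, *pusu*, *sani*); -owo when the last vowel of the stem is a non-high vowel (*niva*, *sao*).
Since the last vowel of *basi* is /i/ (a high vowel), it takes -uru, giving *basiuru*.
*gedo*: last vowel = /o/, a non-high vowel → -owo → *gedoowo*.

basiuru, gedoowo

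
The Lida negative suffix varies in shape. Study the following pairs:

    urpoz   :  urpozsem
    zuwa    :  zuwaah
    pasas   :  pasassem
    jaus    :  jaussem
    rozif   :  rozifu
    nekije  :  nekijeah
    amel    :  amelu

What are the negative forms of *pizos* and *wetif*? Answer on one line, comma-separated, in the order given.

pizossem, wetifu

The alternation tracks the final sound of the stem — -sem when the stem ends in a sibilant (*urpoz*, *pasas*, *jaus*); -u when the stem ends in a non-sibilant consonant (*rozif*, *amel*); -ah when the stem ends in a vowel (*zuwa*, *nekije*).
Since the final sound of *pizos* is /s/ (a sibilant), it takes -sem, giving *pizossem*.
The final sound of *wetif* is /f/, which is a non-sibilant consonant, so the suffix is -u, giving *wetifu*.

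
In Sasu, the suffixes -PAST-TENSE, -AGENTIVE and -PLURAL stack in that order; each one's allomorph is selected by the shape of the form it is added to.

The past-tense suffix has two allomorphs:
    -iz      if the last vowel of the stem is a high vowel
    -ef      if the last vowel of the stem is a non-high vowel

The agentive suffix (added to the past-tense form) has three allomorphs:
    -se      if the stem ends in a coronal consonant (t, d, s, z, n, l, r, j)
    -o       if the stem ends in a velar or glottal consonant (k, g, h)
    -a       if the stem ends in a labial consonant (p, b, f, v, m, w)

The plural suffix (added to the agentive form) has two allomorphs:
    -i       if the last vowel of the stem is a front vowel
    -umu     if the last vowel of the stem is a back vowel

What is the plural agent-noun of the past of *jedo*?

jedoefaumu

The last vowel of *jedo* is /o/, which is a non-high vowel, so the past-tense suffix is -ef, giving *jedoef*.
The past-tense form *jedoef* — final consonant /f/ (labial) → -a → *jedoefa*.
The agentive form *jedoefa*: last vowel = /a/, a back vowel → -umu → *jedoefaumu*.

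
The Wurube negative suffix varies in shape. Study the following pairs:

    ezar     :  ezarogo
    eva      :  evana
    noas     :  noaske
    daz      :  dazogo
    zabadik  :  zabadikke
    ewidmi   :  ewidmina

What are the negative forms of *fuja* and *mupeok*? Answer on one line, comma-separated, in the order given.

The alternation tracks the final sound of the stem — -ke when the stem ends in a voiceless consonant (*noas*, *zabadik*); -ogo when the stem ends in a voiced consonant (*ezar*, *daz*); -na when the stem ends in a vowel (*eva*, *ewidmi*).
*fuja* — final sound /a/ (a vowel) → -na → *fujana*.
Since the final sound of *mupeok* is /k/ (a voiceless consonant), it takes -ke, giving *mupeokke*.

fujana, mupeokke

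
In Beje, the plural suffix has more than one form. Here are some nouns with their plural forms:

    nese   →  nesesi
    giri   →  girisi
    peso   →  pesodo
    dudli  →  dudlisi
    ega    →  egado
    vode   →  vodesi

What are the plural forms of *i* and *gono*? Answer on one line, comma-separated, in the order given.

isi, gonodo

The suffix is conditioned by the last vowel: -si when the last vowel of the stem is a front vowel (*nese*, *giri*, *dudli*, *vode*); -do when the last vowel of the stem is a back vowel (*peso*, *ega*).
The last vowel of *i* is /i/, which is a front vowel, so the suffix is -si, giving *isi*.
*gono*: last vowel = /o/, a back vowel → -do → *gonodo*.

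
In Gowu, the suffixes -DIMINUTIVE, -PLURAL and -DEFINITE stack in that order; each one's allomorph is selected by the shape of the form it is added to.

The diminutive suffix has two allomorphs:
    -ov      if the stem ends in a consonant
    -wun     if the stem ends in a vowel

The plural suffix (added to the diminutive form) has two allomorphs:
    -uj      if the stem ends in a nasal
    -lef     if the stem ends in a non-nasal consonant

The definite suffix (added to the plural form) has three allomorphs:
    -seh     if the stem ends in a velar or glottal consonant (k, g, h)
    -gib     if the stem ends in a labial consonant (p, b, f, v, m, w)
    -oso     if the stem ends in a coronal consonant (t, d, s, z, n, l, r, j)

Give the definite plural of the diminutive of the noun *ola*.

olawunujoso

*ola*: final sound = /a/, a vowel → -wun → *olawun*.
The diminutive form *olawun*: final consonant = /n/, a nasal → -uj → *olawunuj*.
The plural form *olawunuj*: final consonant = /j/, coronal → -oso → *olawunujoso*.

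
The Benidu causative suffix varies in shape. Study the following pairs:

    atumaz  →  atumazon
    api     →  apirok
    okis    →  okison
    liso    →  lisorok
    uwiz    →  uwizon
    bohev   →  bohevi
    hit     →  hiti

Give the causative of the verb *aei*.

Looking at the final sound of each stem: -on when the stem ends in a sibilant (*atumaz*, *okis*, *uwiz*); -i when the stem ends in a non-sibilant consonant (*bohev*, *hit*); -rok when the stem ends in a vowel (*api*, *liso*).
*aei* — final sound /i/ (a vowel) → -rok → *aeirok*.

aeirok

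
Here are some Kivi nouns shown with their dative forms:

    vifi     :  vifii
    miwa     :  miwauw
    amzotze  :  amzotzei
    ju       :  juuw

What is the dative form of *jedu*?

jeduuw

The pattern is front/back vowel harmony: -i when the last vowel of the stem is a front vowel (*vifi*, *amzotze*); -uw when the last vowel of the stem is a back vowel (*miwa*, *ju*).
The last vowel of *jedu* is /u/, which is a back vowel, so the suffix is -uw, giving *jeduuw*.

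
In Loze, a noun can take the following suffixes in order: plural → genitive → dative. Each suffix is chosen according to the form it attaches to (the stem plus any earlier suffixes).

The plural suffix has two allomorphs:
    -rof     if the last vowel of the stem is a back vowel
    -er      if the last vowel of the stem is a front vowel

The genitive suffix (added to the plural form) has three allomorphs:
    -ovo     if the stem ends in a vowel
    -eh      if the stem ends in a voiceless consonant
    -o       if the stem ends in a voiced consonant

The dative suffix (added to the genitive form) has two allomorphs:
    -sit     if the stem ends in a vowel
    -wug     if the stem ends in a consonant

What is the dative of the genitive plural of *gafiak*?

*gafiak*: last vowel = /a/, a back vowel → -rof → *gafiakrof*.
The plural form *gafiakrof* — final sound /f/ (a voiceless consonant) → -eh → *gafiakrofeh*.
The final sound of the genitive form *gafiakrofeh* is /h/, which is a consonant, so the dative suffix is -wug, giving *gafiakrofehwug*.

gafiakrofehwug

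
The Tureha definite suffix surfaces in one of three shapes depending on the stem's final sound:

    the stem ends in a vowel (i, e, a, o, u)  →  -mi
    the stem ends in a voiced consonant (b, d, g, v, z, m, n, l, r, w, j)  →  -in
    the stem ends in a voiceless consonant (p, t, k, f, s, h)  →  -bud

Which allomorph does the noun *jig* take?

-in

*jig* — final sound /g/ (a voiced consonant) → -in.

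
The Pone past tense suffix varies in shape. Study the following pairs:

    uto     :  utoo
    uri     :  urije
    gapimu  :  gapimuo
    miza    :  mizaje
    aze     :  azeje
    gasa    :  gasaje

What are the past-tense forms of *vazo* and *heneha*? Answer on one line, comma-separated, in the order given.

vazoo, henehaje

The suffix is conditioned by the last vowel: -o when the last vowel of the stem is a rounded vowel (*uto*, *gapimu*); -je when the last vowel of the stem is an unrounded vowel (*uri*, *miza*, *aze*, *gasa*).
Since the last vowel of *vazo* is /o/ (a rounded vowel), it takes -o, giving *vazoo*.
Since the last vowel of *heneha* is /a/ (an unrounded vowel), it takes -je, giving *henehaje*.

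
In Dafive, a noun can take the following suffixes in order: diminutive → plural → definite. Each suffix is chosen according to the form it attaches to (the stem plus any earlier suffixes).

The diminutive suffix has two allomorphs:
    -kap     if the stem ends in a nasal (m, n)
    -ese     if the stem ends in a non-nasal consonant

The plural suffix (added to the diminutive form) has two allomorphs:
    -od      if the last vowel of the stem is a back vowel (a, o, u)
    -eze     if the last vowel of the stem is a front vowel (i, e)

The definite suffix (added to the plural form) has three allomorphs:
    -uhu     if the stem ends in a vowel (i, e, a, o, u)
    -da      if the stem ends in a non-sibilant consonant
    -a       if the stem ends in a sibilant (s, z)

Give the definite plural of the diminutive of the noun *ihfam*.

ihfamkapodda

*ihfam* — final consonant /m/ (a nasal) → -kap → *ihfamkap*.
The diminutive form *ihfamkap*: last vowel = /a/, a back vowel → -od → *ihfamkapod*.
The plural form *ihfamkapod* — final sound /d/ (a non-sibilant consonant) → -da → *ihfamkapodda*.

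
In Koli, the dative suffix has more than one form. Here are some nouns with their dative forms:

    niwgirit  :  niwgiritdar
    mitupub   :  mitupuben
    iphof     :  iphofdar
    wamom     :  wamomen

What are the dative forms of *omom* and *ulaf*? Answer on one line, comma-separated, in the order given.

omomen, ulafdar

The suffix is conditioned by the final consonant: -dar when the stem ends in a voiceless consonant (*niwgirit*, *iphof*); -en when the stem ends in a voiced consonant (*mitupub*, *wamom*).
The final consonant of *omom* is /m/, which is voiced, so the suffix is -en, giving *omomen*.
Since the final consonant of *ulaf* is /f/ (voiceless), it takes -dar, giving *ulafdar*.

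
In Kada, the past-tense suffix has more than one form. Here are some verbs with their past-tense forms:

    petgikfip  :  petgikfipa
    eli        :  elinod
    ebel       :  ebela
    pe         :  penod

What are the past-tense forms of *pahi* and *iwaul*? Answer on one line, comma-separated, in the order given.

The pattern is consonant vs. vowel: -a when the stem ends in a consonant (*petgikfip*, *ebel*); -nod when the stem ends in a vowel (*eli*, *pe*).
The final sound of *pahi* is /i/, which is a vowel, so the suffix is -nod, giving *pahinod*.
*iwaul* — final sound /l/ (a consonant) → -a → *iwaula*.

pahinod, iwaula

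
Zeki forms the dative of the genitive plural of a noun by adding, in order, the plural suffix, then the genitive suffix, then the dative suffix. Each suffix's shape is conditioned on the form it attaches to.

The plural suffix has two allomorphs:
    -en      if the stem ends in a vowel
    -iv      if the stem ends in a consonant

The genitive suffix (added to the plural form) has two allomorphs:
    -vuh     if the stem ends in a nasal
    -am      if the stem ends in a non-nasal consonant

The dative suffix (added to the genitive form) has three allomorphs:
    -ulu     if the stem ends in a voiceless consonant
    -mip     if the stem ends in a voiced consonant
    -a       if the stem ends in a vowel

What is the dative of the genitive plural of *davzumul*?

davzumulivammip

*davzumul*: final sound = /l/, a consonant → -iv → *davzumuliv*.
The plural form *davzumuliv*: final consonant = /v/, non-nasal → -am → *davzumulivam*.
The genitive form *davzumulivam* — final sound /m/ (a voiced consonant) → -mip → *davzumulivammip*.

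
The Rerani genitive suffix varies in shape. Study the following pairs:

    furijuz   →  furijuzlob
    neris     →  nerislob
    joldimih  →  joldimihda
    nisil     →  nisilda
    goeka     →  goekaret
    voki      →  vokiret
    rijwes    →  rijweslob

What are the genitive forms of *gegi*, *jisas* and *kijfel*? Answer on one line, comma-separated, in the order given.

gegiret, jisaslob, kijfelda

The alternation tracks the final sound of the stem — -lob when the stem ends in a sibilant (*furijuz*, *neris*, *rijwes*); -da when the stem ends in a non-sibilant consonant (*joldimih*, *nisil*); -ret when the stem ends in a vowel (*goeka*, *voki*).
Since the final sound of *gegi* is /i/ (a vowel), it takes -ret, giving *gegiret*.
*jisas* — final sound /s/ (a sibilant) → -lob → *jisaslob*.
The final sound of *kijfel* is /l/, which is a non-sibilant consonant, so the suffix is -da, giving *kijfelda*.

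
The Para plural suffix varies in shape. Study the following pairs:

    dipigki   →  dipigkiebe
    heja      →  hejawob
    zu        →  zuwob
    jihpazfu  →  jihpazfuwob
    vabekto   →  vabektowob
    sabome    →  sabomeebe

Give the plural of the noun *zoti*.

Looking at the last vowel of each stem: -ebe when the last vowel of the stem is a front vowel (*dipigki*, *sabome*); -wob when the last vowel of the stem is a back vowel (*heja*, *zu*, *jihpazfu*, *vabekto*).
*zoti*: last vowel = /i/, a front vowel → -ebe → *zotiebe*.

zotiebe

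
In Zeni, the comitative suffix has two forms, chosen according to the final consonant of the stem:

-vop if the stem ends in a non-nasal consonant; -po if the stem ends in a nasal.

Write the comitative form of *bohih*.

bohihvop

*bohih* — final consonant /h/ (non-nasal) → -vop → *bohihvop*.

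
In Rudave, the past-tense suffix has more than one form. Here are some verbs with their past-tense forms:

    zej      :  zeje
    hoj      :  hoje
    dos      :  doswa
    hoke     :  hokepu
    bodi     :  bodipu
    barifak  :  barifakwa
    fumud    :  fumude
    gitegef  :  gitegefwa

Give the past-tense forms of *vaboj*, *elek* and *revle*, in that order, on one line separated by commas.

vaboje, elekwa, revlepu

Looking at the final sound of each stem: -wa when the stem ends in a voiceless consonant (*dos*, *barifak*, *gitegef*); -e when the stem ends in a voiced consonant (*zej*, *hoj*, *fumud*); -pu when the stem ends in a vowel (*hoke*, *bodi*).
Since the final sound of *vaboj* is /j/ (a voiced consonant), it takes -e, giving *vaboje*.
*elek* — final sound /k/ (a voiceless consonant) → -wa → *elekwa*.
Since the final sound of *revle* is /e/ (a vowel), it takes -pu, giving *revlepu*.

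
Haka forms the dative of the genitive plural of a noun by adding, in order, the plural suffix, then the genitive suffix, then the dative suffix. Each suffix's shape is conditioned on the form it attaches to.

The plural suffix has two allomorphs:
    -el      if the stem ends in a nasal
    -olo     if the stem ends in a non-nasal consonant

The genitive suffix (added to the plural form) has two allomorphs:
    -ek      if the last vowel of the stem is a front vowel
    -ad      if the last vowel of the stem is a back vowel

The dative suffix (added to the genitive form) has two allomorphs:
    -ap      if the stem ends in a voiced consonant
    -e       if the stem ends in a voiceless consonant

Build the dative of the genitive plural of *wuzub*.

wuzuboloadap

*wuzub*: final consonant = /b/, non-nasal → -olo → *wuzubolo*.
The plural form *wuzubolo*: last vowel = /o/, a back vowel → -ad → *wuzuboload*.
The genitive form *wuzuboload*: final consonant = /d/, voiced → -ap → *wuzuboloadap*.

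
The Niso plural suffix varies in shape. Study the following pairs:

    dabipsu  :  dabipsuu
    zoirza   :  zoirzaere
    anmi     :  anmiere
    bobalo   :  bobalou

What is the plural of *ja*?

jaere

The suffix is conditioned by the last vowel: -u when the last vowel of the stem is a rounded vowel (*dabipsu*, *bobalo*); -ere when the last vowel of the stem is an unrounded vowel (*zoirza*, *anmi*).
The last vowel of *ja* is /a/, which is an unrounded vowel, so the suffix is -ere, giving *jaere*.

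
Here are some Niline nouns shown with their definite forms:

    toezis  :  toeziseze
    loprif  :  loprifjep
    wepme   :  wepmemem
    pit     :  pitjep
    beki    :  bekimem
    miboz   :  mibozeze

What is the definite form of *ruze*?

The pattern is sibilance of the final sound: -eze when the stem ends in a sibilant (*toezis*, *miboz*); -jep when the stem ends in a non-sibilant consonant (*loprif*, *pit*); -mem when the stem ends in a vowel (*wepme*, *beki*).
*ruze* — final sound /e/ (a vowel) → -mem → *ruzemem*.

ruzemem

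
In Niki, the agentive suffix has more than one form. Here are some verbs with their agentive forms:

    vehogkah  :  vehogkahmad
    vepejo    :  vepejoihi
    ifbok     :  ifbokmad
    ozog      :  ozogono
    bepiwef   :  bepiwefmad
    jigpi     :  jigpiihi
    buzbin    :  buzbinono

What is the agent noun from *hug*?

Looking at the final sound of each stem: -mad when the stem ends in a voiceless consonant (*vehogkah*, *ifbok*, *bepiwef*); -ono when the stem ends in a voiced consonant (*ozog*, *buzbin*); -ihi when the stem ends in a vowel (*vepejo*, *jigpi*).
*hug* — final sound /g/ (a voiced consonant) → -ono → *hugono*.

hugono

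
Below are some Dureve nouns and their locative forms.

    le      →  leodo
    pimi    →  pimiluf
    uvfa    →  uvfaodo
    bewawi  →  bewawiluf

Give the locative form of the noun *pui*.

Looking at the last vowel of each stem: -luf when the last vowel of the stem is a high vowel (*pimi*, *bewawi*); -odo when the last vowel of the stem is a non-high vowel (*le*, *uvfa*).
The last vowel of *pui* is /i/, which is a high vowel, so the suffix is -luf, giving *puiluf*.

puiluf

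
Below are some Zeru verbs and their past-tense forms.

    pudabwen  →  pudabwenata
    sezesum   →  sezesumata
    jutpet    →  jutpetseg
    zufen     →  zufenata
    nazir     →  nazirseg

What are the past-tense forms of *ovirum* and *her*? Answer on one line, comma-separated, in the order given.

ovirumata, herseg

The suffix is conditioned by the final consonant: -ata when the stem ends in a nasal (*pudabwen*, *sezesum*, *zufen*); -seg when the stem ends in a non-nasal consonant (*jutpet*, *nazir*).
The final consonant of *ovirum* is /m/, which is a nasal, so the suffix is -ata, giving *ovirumata*.
*her*: final consonant = /r/, non-nasal → -seg → *herseg*.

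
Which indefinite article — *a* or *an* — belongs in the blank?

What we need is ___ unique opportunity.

a

The indefinite article is chosen by the initial *sound* of the following word, not its spelling.
*unique* begins with the sound /juː/ (u pronounced /juː/) — a consonant sound.
So the article is *a*: What we need is a unique opportunity.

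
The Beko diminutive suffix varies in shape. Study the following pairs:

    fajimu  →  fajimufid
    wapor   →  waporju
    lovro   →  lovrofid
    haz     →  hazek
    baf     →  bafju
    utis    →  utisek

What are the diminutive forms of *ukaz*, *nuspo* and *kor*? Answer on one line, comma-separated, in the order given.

ukazek, nuspofid, korju

The suffix is conditioned by the final sound: -ek when the stem ends in a sibilant (*haz*, *utis*); -ju when the stem ends in a non-sibilant consonant (*wapor*, *baf*); -fid when the stem ends in a vowel (*fajimu*, *lovro*).
*ukaz* — final sound /z/ (a sibilant) → -ek → *ukazek*.
*nuspo*: final sound = /o/, a vowel → -fid → *nuspofid*.
*kor* — final sound /r/ (a non-sibilant consonant) → -ju → *korju*.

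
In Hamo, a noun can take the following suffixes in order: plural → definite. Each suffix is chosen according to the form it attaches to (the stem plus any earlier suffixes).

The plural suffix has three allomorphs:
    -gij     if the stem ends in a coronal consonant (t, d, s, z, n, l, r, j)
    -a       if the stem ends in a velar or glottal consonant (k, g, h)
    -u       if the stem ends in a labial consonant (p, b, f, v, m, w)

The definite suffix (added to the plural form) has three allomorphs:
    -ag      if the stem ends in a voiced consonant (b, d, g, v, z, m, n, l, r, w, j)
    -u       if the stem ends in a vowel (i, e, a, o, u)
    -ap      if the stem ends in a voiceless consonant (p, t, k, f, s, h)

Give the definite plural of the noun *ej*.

*ej*: final consonant = /j/, coronal → -gij → *ejgij*.
Since the final sound of the plural form *ejgij* is /j/ (a voiced consonant), it takes -ag, giving *ejgijag*.

ejgijag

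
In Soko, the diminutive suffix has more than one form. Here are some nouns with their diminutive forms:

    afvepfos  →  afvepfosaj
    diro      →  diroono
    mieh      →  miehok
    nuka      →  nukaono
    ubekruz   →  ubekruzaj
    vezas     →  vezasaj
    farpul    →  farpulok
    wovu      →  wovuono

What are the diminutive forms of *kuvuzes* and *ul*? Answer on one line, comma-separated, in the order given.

kuvuzesaj, ulok

The suffix is conditioned by the final sound: -aj when the stem ends in a sibilant (*afvepfos*, *ubekruz*, *vezas*); -ok when the stem ends in a non-sibilant consonant (*mieh*, *farpul*); -ono when the stem ends in a vowel (*diro*, *nuka*, *wovu*).
The final sound of *kuvuzes* is /s/, which is a sibilant, so the suffix is -aj, giving *kuvuzesaj*.
Since the final sound of *ul* is /l/ (a non-sibilant consonant), it takes -ok, giving *ulok*.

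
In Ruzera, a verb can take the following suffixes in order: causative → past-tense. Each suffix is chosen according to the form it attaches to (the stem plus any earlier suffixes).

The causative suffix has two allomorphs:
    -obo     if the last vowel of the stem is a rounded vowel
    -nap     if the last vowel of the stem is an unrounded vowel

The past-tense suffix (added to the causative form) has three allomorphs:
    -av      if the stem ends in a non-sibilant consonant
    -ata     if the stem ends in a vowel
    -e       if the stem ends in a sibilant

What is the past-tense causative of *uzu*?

uzuoboata

The last vowel of *uzu* is /u/, which is a rounded vowel, so the causative suffix is -obo, giving *uzuobo*.
The final sound of the causative form *uzuobo* is /o/, which is a vowel, so the past-tense suffix is -ata, giving *uzuoboata*.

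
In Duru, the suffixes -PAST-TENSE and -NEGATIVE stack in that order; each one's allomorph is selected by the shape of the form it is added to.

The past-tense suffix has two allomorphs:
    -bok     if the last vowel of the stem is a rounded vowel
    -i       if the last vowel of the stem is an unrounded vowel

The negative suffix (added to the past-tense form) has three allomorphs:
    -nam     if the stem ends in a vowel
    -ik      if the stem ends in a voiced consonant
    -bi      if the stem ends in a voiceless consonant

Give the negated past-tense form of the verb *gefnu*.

gefnubokbi

*gefnu*: last vowel = /u/, a rounded vowel → -bok → *gefnubok*.
The past-tense form *gefnubok* — final sound /k/ (a voiceless consonant) → -bi → *gefnubokbi*.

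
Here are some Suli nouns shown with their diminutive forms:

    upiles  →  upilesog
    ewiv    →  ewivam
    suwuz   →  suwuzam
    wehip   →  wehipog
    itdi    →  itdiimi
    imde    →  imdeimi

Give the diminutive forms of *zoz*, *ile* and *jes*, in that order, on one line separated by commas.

The suffix is conditioned by the final sound: -og when the stem ends in a voiceless consonant (*upiles*, *wehip*); -am when the stem ends in a voiced consonant (*ewiv*, *suwuz*); -imi when the stem ends in a vowel (*itdi*, *imde*).
*zoz*: final sound = /z/, a voiced consonant → -am → *zozam*.
Since the final sound of *ile* is /e/ (a vowel), it takes -imi, giving *ileimi*.
*jes*: final sound = /s/, a voiceless consonant → -og → *jesog*.

zozam, ileimi, jesog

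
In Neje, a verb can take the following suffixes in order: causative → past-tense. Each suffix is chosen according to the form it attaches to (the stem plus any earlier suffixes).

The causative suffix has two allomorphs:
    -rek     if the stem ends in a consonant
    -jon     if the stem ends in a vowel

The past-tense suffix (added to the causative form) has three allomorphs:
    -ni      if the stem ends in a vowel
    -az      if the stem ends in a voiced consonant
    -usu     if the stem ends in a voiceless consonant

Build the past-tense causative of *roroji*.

rorojijonaz

Since the final sound of *roroji* is /i/ (a vowel), it takes -jon, giving *rorojijon*.
The final sound of the causative form *rorojijon* is /n/, which is a voiced consonant, so the past-tense suffix is -az, giving *rorojijonaz*.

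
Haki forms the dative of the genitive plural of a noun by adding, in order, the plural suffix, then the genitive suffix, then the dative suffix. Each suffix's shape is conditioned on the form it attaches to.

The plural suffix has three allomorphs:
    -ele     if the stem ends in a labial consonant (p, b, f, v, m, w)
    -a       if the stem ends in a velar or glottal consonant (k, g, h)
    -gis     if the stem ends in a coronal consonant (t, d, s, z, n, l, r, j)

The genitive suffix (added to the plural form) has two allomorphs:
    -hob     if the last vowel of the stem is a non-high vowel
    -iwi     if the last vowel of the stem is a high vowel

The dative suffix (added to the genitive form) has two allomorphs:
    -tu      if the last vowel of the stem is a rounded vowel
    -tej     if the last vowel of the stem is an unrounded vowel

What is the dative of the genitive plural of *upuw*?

upuwelehobtu

*upuw* — final consonant /w/ (labial) → -ele → *upuwele*.
The plural form *upuwele*: last vowel = /e/, a non-high vowel → -hob → *upuwelehob*.
The last vowel of the genitive form *upuwelehob* is /o/, which is a rounded vowel, so the dative suffix is -tu, giving *upuwelehobtu*.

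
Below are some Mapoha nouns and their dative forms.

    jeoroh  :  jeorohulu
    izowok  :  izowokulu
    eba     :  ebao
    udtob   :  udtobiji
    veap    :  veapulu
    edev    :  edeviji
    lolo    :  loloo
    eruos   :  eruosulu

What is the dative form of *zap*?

zapulu

Looking at the final sound of each stem: -ulu when the stem ends in a voiceless consonant (*jeoroh*, *izowok*, *veap*, *eruos*); -iji when the stem ends in a voiced consonant (*udtob*, *edev*); -o when the stem ends in a vowel (*eba*, *lolo*).
Since the final sound of *zap* is /p/ (a voiceless consonant), it takes -ulu, giving *zapulu*.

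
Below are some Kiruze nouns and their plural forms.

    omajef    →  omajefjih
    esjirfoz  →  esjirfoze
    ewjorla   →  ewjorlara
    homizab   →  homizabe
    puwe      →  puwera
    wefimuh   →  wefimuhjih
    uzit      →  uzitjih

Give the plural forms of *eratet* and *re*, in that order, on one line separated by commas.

The alternation tracks the final sound of the stem — -jih when the stem ends in a voiceless consonant (*omajef*, *wefimuh*, *uzit*); -e when the stem ends in a voiced consonant (*esjirfoz*, *homizab*); -ra when the stem ends in a vowel (*ewjorla*, *puwe*).
The final sound of *eratet* is /t/, which is a voiceless consonant, so the suffix is -jih, giving *eratetjih*.
*re*: final sound = /e/, a vowel → -ra → *rera*.

eratetjih, rera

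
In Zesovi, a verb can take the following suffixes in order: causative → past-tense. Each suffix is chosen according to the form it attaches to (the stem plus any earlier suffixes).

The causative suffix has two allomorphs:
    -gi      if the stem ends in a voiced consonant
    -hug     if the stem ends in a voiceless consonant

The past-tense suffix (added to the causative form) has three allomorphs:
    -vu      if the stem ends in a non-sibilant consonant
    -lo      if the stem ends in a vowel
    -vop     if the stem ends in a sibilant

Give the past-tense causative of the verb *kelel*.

kelelgilo

*kelel* — final consonant /l/ (voiced) → -gi → *kelelgi*.
The causative form *kelelgi*: final sound = /i/, a vowel → -lo → *kelelgilo*.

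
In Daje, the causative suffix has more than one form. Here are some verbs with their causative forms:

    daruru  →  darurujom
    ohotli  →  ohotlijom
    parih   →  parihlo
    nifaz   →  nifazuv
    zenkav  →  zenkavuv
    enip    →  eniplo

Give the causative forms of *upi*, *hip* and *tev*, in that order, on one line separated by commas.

The pattern is voicing of the final sound: -lo when the stem ends in a voiceless consonant (*parih*, *enip*); -uv when the stem ends in a voiced consonant (*nifaz*, *zenkav*); -jom when the stem ends in a vowel (*daruru*, *ohotli*).
The final sound of *upi* is /i/, which is a vowel, so the suffix is -jom, giving *upijom*.
The final sound of *hip* is /p/, which is a voiceless consonant, so the suffix is -lo, giving *hiplo*.
*tev*: final sound = /v/, a voiced consonant → -uv → *tevuv*.

upijom, hiplo, tevuv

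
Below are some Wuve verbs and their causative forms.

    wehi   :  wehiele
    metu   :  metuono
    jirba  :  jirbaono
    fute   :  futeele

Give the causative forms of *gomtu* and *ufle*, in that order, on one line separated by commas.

The suffix is conditioned by the last vowel: -ele when the last vowel of the stem is a front vowel (*wehi*, *fute*); -ono when the last vowel of the stem is a back vowel (*metu*, *jirba*).
*gomtu*: last vowel = /u/, a back vowel → -ono → *gomtuono*.
*ufle*: last vowel = /e/, a front vowel → -ele → *ufleele*.

gomtuono, ufleele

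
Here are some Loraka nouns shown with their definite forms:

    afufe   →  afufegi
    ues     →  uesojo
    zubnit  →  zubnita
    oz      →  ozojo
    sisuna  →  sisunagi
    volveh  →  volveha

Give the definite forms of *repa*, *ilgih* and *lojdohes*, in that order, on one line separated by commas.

repagi, ilgiha, lojdohesojo

The suffix is conditioned by the final sound: -ojo when the stem ends in a sibilant (*ues*, *oz*); -a when the stem ends in a non-sibilant consonant (*zubnit*, *volveh*); -gi when the stem ends in a vowel (*afufe*, *sisuna*).
Since the final sound of *repa* is /a/ (a vowel), it takes -gi, giving *repagi*.
*ilgih*: final sound = /h/, a non-sibilant consonant → -a → *ilgiha*.
The final sound of *lojdohes* is /s/, which is a sibilant, so the suffix is -ojo, giving *lojdohesojo*.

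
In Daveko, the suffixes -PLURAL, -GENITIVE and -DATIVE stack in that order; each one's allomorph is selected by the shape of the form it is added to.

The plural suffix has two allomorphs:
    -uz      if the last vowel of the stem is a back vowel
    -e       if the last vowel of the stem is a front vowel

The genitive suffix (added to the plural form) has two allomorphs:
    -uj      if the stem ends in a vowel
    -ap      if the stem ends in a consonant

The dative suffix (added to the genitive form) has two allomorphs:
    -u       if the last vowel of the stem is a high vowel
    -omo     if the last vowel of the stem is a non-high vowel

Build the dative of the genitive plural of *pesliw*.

pesliweuju

*pesliw* — last vowel /i/ (a front vowel) → -e → *pesliwe*.
Since the final sound of the plural form *pesliwe* is /e/ (a vowel), it takes -uj, giving *pesliweuj*.
The genitive form *pesliweuj*: last vowel = /u/, a high vowel → -u → *pesliweuju*.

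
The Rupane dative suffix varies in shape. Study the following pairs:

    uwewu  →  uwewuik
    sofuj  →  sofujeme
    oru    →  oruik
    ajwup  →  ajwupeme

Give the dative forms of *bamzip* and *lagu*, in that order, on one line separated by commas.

bamzipeme, laguik

The alternation tracks the final sound of the stem — -eme when the stem ends in a consonant (*sofuj*, *ajwup*); -ik when the stem ends in a vowel (*uwewu*, *oru*).
The final sound of *bamzip* is /p/, which is a consonant, so the suffix is -eme, giving *bamzipeme*.
The final sound of *lagu* is /u/, which is a vowel, so the suffix is -ik, giving *laguik*.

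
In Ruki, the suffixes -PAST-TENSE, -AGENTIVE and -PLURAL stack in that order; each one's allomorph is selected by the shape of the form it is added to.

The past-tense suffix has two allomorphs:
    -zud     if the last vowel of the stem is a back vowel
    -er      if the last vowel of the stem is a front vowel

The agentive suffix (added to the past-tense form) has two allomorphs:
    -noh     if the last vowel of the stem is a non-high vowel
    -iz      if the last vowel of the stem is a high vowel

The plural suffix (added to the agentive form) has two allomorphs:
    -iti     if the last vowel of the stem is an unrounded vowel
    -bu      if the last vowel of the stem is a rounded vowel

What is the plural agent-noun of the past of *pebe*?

pebeernohbu

*pebe* — last vowel /e/ (a front vowel) → -er → *pebeer*.
Since the last vowel of the past-tense form *pebeer* is /e/ (a non-high vowel), it takes -noh, giving *pebeernoh*.
The last vowel of the agentive form *pebeernoh* is /o/, which is a rounded vowel, so the plural suffix is -bu, giving *pebeernohbu*.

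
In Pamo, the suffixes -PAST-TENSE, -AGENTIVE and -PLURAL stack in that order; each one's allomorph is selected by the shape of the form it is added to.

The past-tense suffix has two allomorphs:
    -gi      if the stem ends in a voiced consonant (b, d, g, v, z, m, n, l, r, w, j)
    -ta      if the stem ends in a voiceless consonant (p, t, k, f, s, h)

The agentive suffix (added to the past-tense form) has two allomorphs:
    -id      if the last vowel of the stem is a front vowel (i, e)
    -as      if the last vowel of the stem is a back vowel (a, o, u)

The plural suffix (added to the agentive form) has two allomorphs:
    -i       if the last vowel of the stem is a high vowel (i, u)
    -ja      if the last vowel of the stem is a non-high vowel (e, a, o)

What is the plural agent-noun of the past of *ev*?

evgiidi

*ev*: final consonant = /v/, voiced → -gi → *evgi*.
Since the last vowel of the past-tense form *evgi* is /i/ (a front vowel), it takes -id, giving *evgiid*.
The agentive form *evgiid*: last vowel = /i/, a high vowel → -i → *evgiidi*.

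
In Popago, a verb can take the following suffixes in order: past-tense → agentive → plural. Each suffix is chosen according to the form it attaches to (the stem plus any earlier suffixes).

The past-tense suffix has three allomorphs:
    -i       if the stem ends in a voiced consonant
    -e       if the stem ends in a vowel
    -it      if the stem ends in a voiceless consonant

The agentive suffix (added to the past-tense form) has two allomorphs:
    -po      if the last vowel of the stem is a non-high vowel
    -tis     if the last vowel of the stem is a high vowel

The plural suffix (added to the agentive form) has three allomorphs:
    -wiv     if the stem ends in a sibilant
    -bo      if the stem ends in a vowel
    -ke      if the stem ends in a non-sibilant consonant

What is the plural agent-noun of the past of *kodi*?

Since the final sound of *kodi* is /i/ (a vowel), it takes -e, giving *kodie*.
The past-tense form *kodie* — last vowel /e/ (a non-high vowel) → -po → *kodiepo*.
The agentive form *kodiepo* — final sound /o/ (a vowel) → -bo → *kodiepobo*.

kodiepobo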